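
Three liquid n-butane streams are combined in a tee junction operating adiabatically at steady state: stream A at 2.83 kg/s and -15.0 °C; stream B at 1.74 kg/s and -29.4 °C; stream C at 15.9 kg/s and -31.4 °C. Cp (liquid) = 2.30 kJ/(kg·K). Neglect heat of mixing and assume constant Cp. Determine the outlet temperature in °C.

T_out = -29.0 °C

Energy balance with Q = 0: Σ ṁᵢCp,ᵢ(T_out − Tᵢ) = 0
Σ ṁᵢCp,ᵢTᵢ = 2.83×2.30×-15.0 + 1.74×2.30×-29.4 + 15.9×2.30×-31.4 = -1363.6
Σ ṁᵢCp,ᵢ = 2.83×2.30 + 1.74×2.30 + 15.9×2.30 = 47.081
T_out = -1363.6 / 47.081 = -28.963 °C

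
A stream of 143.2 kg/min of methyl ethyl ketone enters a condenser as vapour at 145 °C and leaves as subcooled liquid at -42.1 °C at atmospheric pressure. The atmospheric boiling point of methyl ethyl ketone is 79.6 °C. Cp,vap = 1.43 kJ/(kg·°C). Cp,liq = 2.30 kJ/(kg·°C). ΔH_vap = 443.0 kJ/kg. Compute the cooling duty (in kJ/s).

Q_c = 1950 kJ/s

vapour 145→79.6 °C: -93.522 kJ/kg
condensation at 79.6 °C: -443 kJ/kg
liquid 79.6→-42.1 °C: -279.91 kJ/kg
Δh = -93.522 + -443 + -279.91 = -816.43 kJ/kg
Q = ṁ·Δh = 143.2 kg/min × -816.43 kJ/kg = -116910 kJ/min
|Q| = 1948.6 kW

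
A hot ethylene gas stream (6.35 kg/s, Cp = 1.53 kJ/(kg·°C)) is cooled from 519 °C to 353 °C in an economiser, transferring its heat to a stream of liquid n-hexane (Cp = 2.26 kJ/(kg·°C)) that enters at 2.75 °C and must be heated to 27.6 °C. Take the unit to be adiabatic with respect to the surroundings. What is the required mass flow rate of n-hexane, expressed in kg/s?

ṁ_c = 28.7 kg/s

Heat released by hot stream: Q = 6.35 × 1.53 × (519 − 353) = 1612.8 kJ/s
Energy balance on cold side (adiabatic exchanger): Q = ṁ_c·Cp_c·(T_c,out − T_c,in)
ṁ_c = 1612.8 / [2.26 × (27.6 − 2.75)] = 28.717 kg/s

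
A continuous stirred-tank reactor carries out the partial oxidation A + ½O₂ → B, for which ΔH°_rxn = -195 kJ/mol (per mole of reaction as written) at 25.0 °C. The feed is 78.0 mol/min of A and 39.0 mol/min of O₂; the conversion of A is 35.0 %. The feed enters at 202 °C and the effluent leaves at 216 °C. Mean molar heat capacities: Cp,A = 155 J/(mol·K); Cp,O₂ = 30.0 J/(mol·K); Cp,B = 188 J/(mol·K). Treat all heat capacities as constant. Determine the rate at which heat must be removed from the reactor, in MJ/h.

Q_out = 303 MJ/h

Extent of reaction ξ = 0.350 × 78.0 = 27.3 mol/min
Reaction term: ξ·ΔH°_rxn = 27.3 × -195 = -5323.5 kJ/min
Sensible, feed 202→25 °C: -2347 kJ/min
Outlet flows (mol/min): A 50.7, O₂ 25.35, B 27.3
Sensible, products 25→216 °C: 2626.5 kJ/min
Q = ΔH = -5044 kJ/min = -84.067 kW
Heat removed = 302.64 MJ/h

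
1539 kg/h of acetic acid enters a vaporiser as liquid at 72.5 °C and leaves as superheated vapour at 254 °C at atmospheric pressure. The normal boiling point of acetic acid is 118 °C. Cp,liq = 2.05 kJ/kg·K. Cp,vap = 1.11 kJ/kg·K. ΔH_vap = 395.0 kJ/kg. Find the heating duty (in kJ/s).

Q = 273 kJ/s

liquid 72.5→118 °C: 93.275 kJ/kg
vaporisation at 118 °C: 395 kJ/kg
vapour 118→254 °C: 150.96 kJ/kg
Δh = 93.275 + 395 + 150.96 = 639.24 kJ/kg
Q = ṁ·Δh = 1539 kg/h × 639.24 kJ/kg = 983780 kJ/h
|Q| = 273.27 kW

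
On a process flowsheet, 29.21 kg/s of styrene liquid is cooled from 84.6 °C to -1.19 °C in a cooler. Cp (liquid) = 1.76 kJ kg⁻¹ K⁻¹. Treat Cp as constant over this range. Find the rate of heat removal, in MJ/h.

Q_c = 15900 MJ/h

Q = ṁ·Cp·ΔT = 29.21 × 1.76 × (-1.19 − 84.6) = -4410.4 kJ/s
Cooling duty = 15878 MJ/h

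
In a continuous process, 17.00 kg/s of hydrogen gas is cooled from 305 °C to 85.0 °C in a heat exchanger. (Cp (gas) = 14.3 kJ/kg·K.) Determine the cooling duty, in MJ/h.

Q_c = 193000 MJ/h

Q = ṁ·Cp·ΔT = 17.00 × 14.3 × (85.0 − 305) = -53482 kJ/s
Cooling duty = 192540 MJ/h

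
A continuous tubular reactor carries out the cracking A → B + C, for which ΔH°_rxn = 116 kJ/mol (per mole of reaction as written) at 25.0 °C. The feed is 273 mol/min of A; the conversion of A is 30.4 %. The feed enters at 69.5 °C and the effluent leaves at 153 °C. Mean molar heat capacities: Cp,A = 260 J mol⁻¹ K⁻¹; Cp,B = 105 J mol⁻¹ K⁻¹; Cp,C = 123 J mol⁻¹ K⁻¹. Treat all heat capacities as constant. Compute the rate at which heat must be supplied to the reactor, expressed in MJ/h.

Q_in = 913 MJ/h

Extent of reaction ξ = 0.304 × 273 = 82.992 mol/min
Reaction term: ξ·ΔH°_rxn = 82.992 × 116 = 9627.1 kJ/min
Sensible, feed 69.5→25 °C: -3158.6 kJ/min
Outlet flows (mol/min): A 190.01, B 82.992, C 82.992
Sensible, products 25→153 °C: 8745.5 kJ/min
Q = ΔH = 15214 kJ/min = 253.57 kW
Heat supplied = 912.84 MJ/h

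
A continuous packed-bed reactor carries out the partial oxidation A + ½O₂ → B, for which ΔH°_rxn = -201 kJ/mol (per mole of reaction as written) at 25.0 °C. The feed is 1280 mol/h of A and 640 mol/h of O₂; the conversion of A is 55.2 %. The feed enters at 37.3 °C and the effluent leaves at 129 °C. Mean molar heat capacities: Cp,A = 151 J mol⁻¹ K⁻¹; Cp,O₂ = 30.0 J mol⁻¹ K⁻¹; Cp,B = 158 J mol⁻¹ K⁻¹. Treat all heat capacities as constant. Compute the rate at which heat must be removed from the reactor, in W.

Extent of reaction ξ = 0.552 × 1280 = 706.56 mol/h
Reaction term: ξ·ΔH°_rxn = 706.56 × -201 = -142020 kJ/h
Sensible, feed 37.3→25 °C: -2613.5 kJ/h
Outlet flows (mol/h): A 573.44, O₂ 286.72, B 706.56
Sensible, products 25→129 °C: 21510 kJ/h
Q = ΔH = -123120 kJ/h = -34.201 kW
Heat removed = 34201 W

Q_out = 34200 W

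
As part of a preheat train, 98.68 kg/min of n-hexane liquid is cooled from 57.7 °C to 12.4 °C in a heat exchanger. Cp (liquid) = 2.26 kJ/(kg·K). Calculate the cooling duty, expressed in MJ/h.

Q_c = 606 MJ/h

Q = ṁ·Cp·ΔT = 98.68 × 2.26 × (12.4 − 57.7) = -10103 kJ/min
Converting: 10103 / 60 s = 168.38 kW
Cooling duty = 606.16 MJ/h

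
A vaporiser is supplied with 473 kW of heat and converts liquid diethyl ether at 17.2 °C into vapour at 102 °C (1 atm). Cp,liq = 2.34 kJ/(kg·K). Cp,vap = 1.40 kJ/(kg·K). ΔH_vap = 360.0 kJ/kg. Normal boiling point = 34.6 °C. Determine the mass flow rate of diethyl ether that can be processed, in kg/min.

Δh = 2.34×(34.6−17.2) + 360.0 + 1.40×(102−34.6) = 495.08 kJ/kg
Q = 473 kW = 473 kJ/s = 28380 kJ/min
ṁ = Q/Δh = 28380 / 495.08 = 57.325 kg/min

ṁ = 57.3 kg/min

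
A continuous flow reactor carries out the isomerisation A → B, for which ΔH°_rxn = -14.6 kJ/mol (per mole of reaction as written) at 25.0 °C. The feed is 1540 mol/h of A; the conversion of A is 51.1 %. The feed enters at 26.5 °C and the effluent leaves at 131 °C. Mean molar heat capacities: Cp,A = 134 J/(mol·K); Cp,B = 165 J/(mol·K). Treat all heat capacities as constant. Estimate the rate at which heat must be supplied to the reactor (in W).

Q_in = 3520 W

Extent of reaction ξ = 0.511 × 1540 = 786.94 mol/h
Reaction term: ξ·ΔH°_rxn = 786.94 × -14.6 = -11489 kJ/h
Sensible, feed 26.5→25 °C: -309.54 kJ/h
Outlet flows (mol/h): A 753.06, B 786.94
Sensible, products 25→131 °C: 24460 kJ/h
Q = ΔH = 12661 kJ/h = 3.517 kW
Heat supplied = 3517 W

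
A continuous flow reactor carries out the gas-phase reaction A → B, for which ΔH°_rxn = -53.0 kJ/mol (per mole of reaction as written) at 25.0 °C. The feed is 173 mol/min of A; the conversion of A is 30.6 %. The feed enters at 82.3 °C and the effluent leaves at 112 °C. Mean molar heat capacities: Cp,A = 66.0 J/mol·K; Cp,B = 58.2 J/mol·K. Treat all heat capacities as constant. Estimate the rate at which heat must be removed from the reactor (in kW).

Q_out = 41.7 kW

Extent of reaction ξ = 0.306 × 173 = 52.938 mol/min
Reaction term: ξ·ΔH°_rxn = 52.938 × -53.0 = -2805.7 kJ/min
Sensible, feed 82.3→25 °C: -654.25 kJ/min
Outlet flows (mol/min): A 120.06, B 52.938
Sensible, products 25→112 °C: 957.44 kJ/min
Q = ΔH = -2502.5 kJ/min = -41.709 kW
Heat removed = 41.709 kW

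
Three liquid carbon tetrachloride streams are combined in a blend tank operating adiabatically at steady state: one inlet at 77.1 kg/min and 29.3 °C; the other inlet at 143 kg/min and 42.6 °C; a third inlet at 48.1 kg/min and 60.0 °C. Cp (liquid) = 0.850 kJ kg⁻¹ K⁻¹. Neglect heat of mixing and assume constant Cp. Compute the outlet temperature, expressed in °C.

Adiabatic, steady state ⇒ Σ ṁᵢCp,ᵢ(T_out − Tᵢ) = 0
T_out = Σ ṁᵢCp,ᵢTᵢ / Σ ṁᵢCp,ᵢ
      = 9551.3 / 227.97 = 41.897 °C

T_out = 41.9 °C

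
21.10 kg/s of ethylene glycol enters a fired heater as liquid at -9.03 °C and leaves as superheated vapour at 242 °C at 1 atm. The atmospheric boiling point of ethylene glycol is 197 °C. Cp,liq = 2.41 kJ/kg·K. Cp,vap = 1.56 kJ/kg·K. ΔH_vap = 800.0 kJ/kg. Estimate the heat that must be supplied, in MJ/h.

liquid -9.03→197 °C: 496.53 kJ/kg
vaporisation at 197 °C: 800 kJ/kg
vapour 197→242 °C: 70.2 kJ/kg
Δh = 496.53 + 800 + 70.2 = 1366.7 kJ/kg
Q = ṁ·Δh = 21.10 kg/s × 1366.7 kJ/kg = 28838 kJ/s
|Q| = 28838 kW = 103820 MJ/h

Q = 104000 MJ/h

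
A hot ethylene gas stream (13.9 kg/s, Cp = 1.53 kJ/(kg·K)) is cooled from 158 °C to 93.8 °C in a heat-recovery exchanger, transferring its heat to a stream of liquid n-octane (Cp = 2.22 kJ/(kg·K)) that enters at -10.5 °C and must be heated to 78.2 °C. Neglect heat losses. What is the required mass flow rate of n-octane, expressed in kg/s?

Heat released by hot stream: Q = 13.9 × 1.53 × (158 − 93.8) = 1365.3 kJ/s
Energy balance on cold side (adiabatic exchanger): Q = ṁ_c·Cp_c·(T_c,out − T_c,in)
ṁ_c = 1365.3 / [2.22 × (78.2 − -10.5)] = 6.9337 kg/s

ṁ_c = 6.93 kg/s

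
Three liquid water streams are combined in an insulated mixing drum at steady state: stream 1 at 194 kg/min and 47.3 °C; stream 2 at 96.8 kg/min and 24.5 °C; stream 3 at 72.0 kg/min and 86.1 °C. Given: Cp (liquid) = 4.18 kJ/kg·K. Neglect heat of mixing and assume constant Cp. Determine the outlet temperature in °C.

T_out = 48.9 °C

No heat crosses the boundary, so H_out = H_in.
T_out = Σ ṁᵢCp,ᵢTᵢ / Σ ṁᵢCp,ᵢ
      = 74182 / 1516.5 = 48.917 °C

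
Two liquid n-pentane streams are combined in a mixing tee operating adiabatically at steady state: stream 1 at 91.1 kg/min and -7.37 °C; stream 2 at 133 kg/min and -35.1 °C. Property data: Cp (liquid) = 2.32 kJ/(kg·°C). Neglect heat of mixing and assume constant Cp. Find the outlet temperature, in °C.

T_out = -23.8 °C

Adiabatic, steady state ⇒ Σ ṁᵢCp,ᵢ(T_out − Tᵢ) = 0
T_out = Σ ṁᵢCp,ᵢTᵢ / Σ ṁᵢCp,ᵢ
      = -12388 / 519.91 = -23.827 °C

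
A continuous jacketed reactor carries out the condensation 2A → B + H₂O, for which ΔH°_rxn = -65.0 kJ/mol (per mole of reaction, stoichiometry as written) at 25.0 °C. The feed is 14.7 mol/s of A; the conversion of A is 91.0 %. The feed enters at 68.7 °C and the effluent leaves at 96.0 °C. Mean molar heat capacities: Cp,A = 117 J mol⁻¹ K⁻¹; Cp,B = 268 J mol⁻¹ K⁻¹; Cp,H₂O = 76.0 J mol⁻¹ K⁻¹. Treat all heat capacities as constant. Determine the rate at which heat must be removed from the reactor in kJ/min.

Extent of reaction ξ = 0.910 × 14.7 / 2 = 6.6885 mol/s
Reaction term: ξ·ΔH°_rxn = 6.6885 × -65.0 = -434.75 kJ/s
Sensible, feed 68.7→25 °C: -75.16 kJ/s
Outlet flows (mol/s): A 1.323, B 6.6885, H₂O 6.6885
Sensible, products 25→96.0 °C: 174.35 kJ/s
Q = ΔH = -335.56 kJ/s = -335.56 kW
Heat removed = 20134 kJ/min

Q_out = 20100 kJ/min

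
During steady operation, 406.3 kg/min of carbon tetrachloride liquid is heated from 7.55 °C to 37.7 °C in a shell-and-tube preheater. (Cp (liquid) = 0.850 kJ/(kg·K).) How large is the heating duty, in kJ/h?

Q = 625000 kJ/h

Q = ṁ·Cp·ΔT = 406.3 × 0.850 × (37.7 − 7.55) = 10412 kJ/min
Converting: 10412 / 60 s = 173.54 kW
Heating duty = 624750 kJ/h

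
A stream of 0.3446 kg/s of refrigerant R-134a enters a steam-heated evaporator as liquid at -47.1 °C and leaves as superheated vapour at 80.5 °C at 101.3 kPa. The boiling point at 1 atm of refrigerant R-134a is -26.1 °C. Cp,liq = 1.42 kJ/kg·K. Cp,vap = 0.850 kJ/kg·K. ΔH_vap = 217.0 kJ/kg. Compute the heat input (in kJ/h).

liquid -47.1→-26.1 °C: 29.82 kJ/kg
vaporisation at -26.1 °C: 217 kJ/kg
vapour -26.1→80.5 °C: 90.61 kJ/kg
Δh = 29.82 + 217 + 90.61 = 337.43 kJ/kg
Q = ṁ·Δh = 0.3446 kg/s × 337.43 kJ/kg = 116.28 kJ/s
|Q| = 116.28 kW = 418600 kJ/h

Q = 419000 kJ/h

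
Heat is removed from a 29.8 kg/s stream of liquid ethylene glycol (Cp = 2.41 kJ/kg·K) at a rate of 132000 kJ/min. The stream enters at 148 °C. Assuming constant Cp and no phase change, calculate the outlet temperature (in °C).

Q = 132000 kJ/min = 2200 kJ/s
ΔT = Q/(ṁ·Cp) = 2200/(29.8×2.41) = 30.633 K
T_out = 148 − 30.633 = 117.37 °C

T_out = 117 °C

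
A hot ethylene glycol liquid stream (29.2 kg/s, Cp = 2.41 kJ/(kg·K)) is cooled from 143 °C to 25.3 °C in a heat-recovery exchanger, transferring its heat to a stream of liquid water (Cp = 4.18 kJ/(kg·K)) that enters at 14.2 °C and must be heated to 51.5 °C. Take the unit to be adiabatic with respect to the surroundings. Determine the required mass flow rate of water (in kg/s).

ṁ_c = 53.1 kg/s

Heat released by hot stream: Q = 29.2 × 2.41 × (143 − 25.3) = 8282.8 kJ/s
Energy balance on cold side (adiabatic exchanger): Q = ṁ_c·Cp_c·(T_c,out − T_c,in)
ṁ_c = 8282.8 / [4.18 × (51.5 − 14.2)] = 53.124 kg/s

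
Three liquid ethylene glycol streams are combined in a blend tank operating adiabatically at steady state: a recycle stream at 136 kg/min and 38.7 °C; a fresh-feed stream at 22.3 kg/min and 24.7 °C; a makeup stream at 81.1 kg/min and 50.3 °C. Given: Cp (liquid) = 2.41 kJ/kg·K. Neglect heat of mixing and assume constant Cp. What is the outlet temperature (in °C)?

Energy balance with Q = 0: Σ ṁᵢCp,ᵢ(T_out − Tᵢ) = 0
T_out = Σ ṁᵢCp,ᵢTᵢ / Σ ṁᵢCp,ᵢ
      = 23843 / 576.95 = 41.326 °C

T_out = 41.3 °C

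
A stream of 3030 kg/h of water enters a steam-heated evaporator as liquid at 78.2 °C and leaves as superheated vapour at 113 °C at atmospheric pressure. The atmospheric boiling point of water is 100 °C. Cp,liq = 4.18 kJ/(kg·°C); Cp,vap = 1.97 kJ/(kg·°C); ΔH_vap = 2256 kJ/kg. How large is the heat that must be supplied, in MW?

liquid 78.2→100 °C: 91.124 kJ/kg
vaporisation at 100 °C: 2256 kJ/kg
vapour 100→113 °C: 25.61 kJ/kg
Δh = 91.124 + 2256 + 25.61 = 2372.7 kJ/kg
Q = ṁ·Δh = 3030 kg/h × 2372.7 kJ/kg = 7.1894e+06 kJ/h
|Q| = 1997.1 kW = 1.9971 MW

Q = 2.00 MW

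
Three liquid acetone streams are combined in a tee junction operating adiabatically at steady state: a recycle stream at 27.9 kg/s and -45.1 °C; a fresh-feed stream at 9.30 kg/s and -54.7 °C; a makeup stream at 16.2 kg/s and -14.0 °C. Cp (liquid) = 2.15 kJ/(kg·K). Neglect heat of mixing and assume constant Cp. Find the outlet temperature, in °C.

T_out = -37.3 °C

Adiabatic, steady state ⇒ Σ ṁᵢCp,ᵢ(T_out − Tᵢ) = 0
Σ ṁᵢCp,ᵢTᵢ = 27.9×2.15×-45.1 + 9.30×2.15×-54.7 + 16.2×2.15×-14.0 = -4286.7
Σ ṁᵢCp,ᵢ = 27.9×2.15 + 9.30×2.15 + 16.2×2.15 = 114.81
T_out = -4286.7 / 114.81 = -37.337 °C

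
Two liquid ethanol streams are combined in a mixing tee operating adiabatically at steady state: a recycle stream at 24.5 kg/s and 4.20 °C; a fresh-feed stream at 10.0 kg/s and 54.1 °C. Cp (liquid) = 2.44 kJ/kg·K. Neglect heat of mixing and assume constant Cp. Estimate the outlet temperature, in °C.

T_out = 18.7 °C

Adiabatic, steady state ⇒ Σ ṁᵢCp,ᵢ(T_out − Tᵢ) = 0
Σ ṁᵢCp,ᵢTᵢ = 24.5×2.44×4.20 + 10.0×2.44×54.1 = 1571.1
Σ ṁᵢCp,ᵢ = 24.5×2.44 + 10.0×2.44 = 84.18
T_out = 1571.1 / 84.18 = 18.664 °C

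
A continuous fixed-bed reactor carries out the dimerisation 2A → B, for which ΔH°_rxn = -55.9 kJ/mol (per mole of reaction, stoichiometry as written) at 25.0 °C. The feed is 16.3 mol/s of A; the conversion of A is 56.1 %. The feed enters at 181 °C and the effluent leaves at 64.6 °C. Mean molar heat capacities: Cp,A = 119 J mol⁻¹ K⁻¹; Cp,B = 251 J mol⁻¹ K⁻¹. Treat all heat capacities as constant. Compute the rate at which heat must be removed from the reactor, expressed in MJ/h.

Extent of reaction ξ = 0.561 × 16.3 / 2 = 4.5722 mol/s
Reaction term: ξ·ΔH°_rxn = 4.5722 × -55.9 = -255.58 kJ/s
Sensible, feed 181→25 °C: -302.59 kJ/s
Outlet flows (mol/s): A 7.1557, B 4.5722
Sensible, products 25→64.6 °C: 79.166 kJ/s
Q = ΔH = -479.01 kJ/s = -479.01 kW
Heat removed = 1724.4 MJ/h

Q_out = 1720 MJ/h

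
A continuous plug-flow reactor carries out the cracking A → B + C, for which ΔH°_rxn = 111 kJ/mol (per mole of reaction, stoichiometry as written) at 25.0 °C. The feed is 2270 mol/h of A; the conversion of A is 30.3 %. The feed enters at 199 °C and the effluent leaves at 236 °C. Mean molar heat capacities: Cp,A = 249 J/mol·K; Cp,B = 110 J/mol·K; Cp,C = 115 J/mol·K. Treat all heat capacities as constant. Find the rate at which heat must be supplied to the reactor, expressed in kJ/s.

Extent of reaction ξ = 0.303 × 2270 = 687.81 mol/h
Reaction term: ξ·ΔH°_rxn = 687.81 × 111 = 76347 kJ/h
Sensible, feed 199→25 °C: -98350 kJ/h
Outlet flows (mol/h): A 1582.2, B 687.81, C 687.81
Sensible, products 25→236 °C: 115780 kJ/h
Q = ΔH = 93777 kJ/h = 26.049 kW
Heat supplied = 26.049 kJ/s

Q_in = 26.0 kJ/s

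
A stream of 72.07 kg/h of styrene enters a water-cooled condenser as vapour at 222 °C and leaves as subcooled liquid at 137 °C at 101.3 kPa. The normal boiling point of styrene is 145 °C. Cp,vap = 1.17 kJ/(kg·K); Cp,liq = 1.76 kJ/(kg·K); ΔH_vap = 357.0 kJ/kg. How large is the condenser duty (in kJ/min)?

Q_c = 554 kJ/min

vapour 222→145 °C: -90.09 kJ/kg
condensation at 145 °C: -357 kJ/kg
liquid 145→137 °C: -14.08 kJ/kg
Δh = -90.09 + -357 + -14.08 = -461.17 kJ/kg
Q = ṁ·Δh = 72.07 kg/h × -461.17 kJ/kg = -33237 kJ/h
|Q| = 9.2324 kW = 553.94 kJ/min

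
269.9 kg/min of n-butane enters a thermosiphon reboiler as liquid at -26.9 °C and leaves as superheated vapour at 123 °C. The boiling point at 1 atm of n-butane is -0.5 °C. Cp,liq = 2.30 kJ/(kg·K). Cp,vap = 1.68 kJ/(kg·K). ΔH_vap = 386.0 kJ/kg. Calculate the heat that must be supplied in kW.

liquid -26.9→-0.5 °C: 60.72 kJ/kg
vaporisation at -0.5 °C: 386 kJ/kg
vapour -0.5→123 °C: 207.48 kJ/kg
Δh = 60.72 + 386 + 207.48 = 654.2 kJ/kg
Q = ṁ·Δh = 269.9 kg/min × 654.2 kJ/kg = 176570 kJ/min
|Q| = 2942.8 kW

Q = 2940 kW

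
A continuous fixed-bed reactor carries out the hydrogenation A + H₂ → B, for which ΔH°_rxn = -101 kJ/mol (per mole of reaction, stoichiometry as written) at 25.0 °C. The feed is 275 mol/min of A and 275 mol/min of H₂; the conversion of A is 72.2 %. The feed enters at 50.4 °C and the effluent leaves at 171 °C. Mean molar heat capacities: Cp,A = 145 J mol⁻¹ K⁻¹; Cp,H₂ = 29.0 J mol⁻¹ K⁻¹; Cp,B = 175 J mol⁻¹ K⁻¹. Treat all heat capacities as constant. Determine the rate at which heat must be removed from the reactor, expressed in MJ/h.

Extent of reaction ξ = 0.722 × 275 = 198.55 mol/min
Reaction term: ξ·ΔH°_rxn = 198.55 × -101 = -20054 kJ/min
Sensible, feed 50.4→25 °C: -1215.4 kJ/min
Outlet flows (mol/min): A 76.45, H₂ 76.45, B 198.55
Sensible, products 25→171 °C: 7015.1 kJ/min
Q = ΔH = -14254 kJ/min = -237.56 kW
Heat removed = 855.23 MJ/h

Q_out = 855 MJ/h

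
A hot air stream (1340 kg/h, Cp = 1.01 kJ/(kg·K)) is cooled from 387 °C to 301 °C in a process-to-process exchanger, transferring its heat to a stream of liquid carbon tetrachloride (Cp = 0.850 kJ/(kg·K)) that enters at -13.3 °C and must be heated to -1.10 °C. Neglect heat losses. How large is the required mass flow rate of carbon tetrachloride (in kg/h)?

ṁ_c = 11200 kg/h

Heat released by hot stream: Q = 1340 × 1.01 × (387 − 301) = 116390 kJ/h
Energy balance on cold side (adiabatic exchanger): Q = ṁ_c·Cp_c·(T_c,out − T_c,in)
ṁ_c = 116390 / [0.850 × (-1.10 − -13.3)] = 11224 kg/h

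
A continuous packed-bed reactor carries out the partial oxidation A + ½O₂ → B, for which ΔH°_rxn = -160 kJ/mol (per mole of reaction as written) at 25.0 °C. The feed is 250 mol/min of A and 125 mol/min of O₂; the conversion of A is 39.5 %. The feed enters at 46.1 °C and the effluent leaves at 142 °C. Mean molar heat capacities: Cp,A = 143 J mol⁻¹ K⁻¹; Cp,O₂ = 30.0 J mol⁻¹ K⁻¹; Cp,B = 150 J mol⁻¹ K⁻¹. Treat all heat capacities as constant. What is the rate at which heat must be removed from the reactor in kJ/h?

Q_out = 726000 kJ/h

Extent of reaction ξ = 0.395 × 250 = 98.75 mol/min
Reaction term: ξ·ΔH°_rxn = 98.75 × -160 = -15800 kJ/min
Sensible, feed 46.1→25 °C: -833.45 kJ/min
Outlet flows (mol/min): A 151.25, O₂ 75.625, B 98.75
Sensible, products 25→142 °C: 4529.1 kJ/min
Q = ΔH = -12104 kJ/min = -201.74 kW
Heat removed = 726260 kJ/h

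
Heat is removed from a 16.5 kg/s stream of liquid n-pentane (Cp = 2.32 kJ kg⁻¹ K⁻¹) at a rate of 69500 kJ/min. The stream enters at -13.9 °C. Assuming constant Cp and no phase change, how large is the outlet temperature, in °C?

Q = 69500 kJ/min = 1158.3 kJ/s
ΔT = Q/(ṁ·Cp) = 1158.3/(16.5×2.32) = 30.259 K
T_out = -13.9 − 30.259 = -44.159 °C

T_out = -44.2 °C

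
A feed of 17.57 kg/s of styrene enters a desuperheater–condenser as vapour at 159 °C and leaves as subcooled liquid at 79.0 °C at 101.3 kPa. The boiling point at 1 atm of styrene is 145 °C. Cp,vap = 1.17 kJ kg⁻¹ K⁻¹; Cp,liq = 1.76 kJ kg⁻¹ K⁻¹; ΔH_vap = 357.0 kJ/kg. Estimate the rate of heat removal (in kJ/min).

vapour 159→145 °C: -16.38 kJ/kg
condensation at 145 °C: -357 kJ/kg
liquid 145→79.0 °C: -116.16 kJ/kg
Δh = -16.38 + -357 + -116.16 = -489.54 kJ/kg
Q = ṁ·Δh = 17.57 kg/s × -489.54 kJ/kg = -8601.2 kJ/s
|Q| = 8601.2 kW = 516070 kJ/min

Q_c = 516000 kJ/min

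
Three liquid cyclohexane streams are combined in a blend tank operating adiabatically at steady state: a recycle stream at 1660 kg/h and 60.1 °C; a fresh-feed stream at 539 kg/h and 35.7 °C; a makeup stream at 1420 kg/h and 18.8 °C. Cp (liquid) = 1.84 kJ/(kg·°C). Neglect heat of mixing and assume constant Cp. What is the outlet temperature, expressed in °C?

Adiabatic, steady state ⇒ Σ ṁᵢCp,ᵢ(T_out − Tᵢ) = 0
T_out = Σ ṁᵢCp,ᵢTᵢ / Σ ṁᵢCp,ᵢ
      = 268100 / 6659 = 40.261 °C

T_out = 40.3 °C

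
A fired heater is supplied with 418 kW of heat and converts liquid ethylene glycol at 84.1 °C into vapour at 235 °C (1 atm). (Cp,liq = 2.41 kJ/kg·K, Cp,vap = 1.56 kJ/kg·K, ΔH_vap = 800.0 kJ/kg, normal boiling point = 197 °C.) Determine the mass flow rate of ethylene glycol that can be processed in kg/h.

ṁ = 1330 kg/h

Δh = 2.41×(197−84.1) + 800.0 + 1.56×(235−197) = 1131.4 kJ/kg
Q = 418 kW = 418 kJ/s = 1.5048e+06 kJ/h
ṁ = Q/Δh = 1.5048e+06 / 1131.4 = 1330.1 kg/h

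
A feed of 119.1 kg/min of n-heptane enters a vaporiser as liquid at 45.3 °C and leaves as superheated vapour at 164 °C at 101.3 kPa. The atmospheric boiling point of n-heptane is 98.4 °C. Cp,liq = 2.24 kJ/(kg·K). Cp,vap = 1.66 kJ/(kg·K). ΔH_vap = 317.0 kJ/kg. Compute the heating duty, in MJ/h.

Q = 3890 MJ/h

liquid 45.3→98.4 °C: 118.94 kJ/kg
vaporisation at 98.4 °C: 317 kJ/kg
vapour 98.4→164 °C: 108.9 kJ/kg
Δh = 118.94 + 317 + 108.9 = 544.84 kJ/kg
Q = ṁ·Δh = 119.1 kg/min × 544.84 kJ/kg = 64890 kJ/min
|Q| = 1081.5 kW = 3893.4 MJ/h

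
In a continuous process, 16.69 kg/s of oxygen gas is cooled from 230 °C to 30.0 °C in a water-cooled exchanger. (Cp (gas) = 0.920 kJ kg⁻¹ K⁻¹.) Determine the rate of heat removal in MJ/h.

Q = ṁ·Cp·ΔT = 16.69 × 0.920 × (30.0 − 230) = -3071 kJ/s
Cooling duty = 11055 MJ/h

Q_c = 11100 MJ/h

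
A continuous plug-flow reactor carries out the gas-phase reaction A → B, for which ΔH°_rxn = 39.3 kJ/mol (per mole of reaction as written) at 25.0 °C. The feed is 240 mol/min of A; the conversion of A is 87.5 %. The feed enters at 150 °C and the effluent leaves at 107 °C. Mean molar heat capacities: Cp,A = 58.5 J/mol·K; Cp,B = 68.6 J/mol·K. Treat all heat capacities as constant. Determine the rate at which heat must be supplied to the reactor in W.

Q_in = 130000 W

Extent of reaction ξ = 0.875 × 240 = 210 mol/min
Reaction term: ξ·ΔH°_rxn = 210 × 39.3 = 8253 kJ/min
Sensible, feed 150→25 °C: -1755 kJ/min
Outlet flows (mol/min): A 30, B 210
Sensible, products 25→107 °C: 1325.2 kJ/min
Q = ΔH = 7823.2 kJ/min = 130.39 kW
Heat supplied = 130390 W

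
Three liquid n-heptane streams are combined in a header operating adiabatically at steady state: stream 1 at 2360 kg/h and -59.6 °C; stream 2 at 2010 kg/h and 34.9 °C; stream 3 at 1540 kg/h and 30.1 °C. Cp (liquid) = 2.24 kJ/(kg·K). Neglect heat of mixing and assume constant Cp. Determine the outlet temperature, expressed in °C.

Adiabatic, steady state ⇒ Σ ṁᵢCp,ᵢ(T_out − Tᵢ) = 0
Σ ṁᵢCp,ᵢTᵢ = 2360×2.24×-59.6 + 2010×2.24×34.9 + 1540×2.24×30.1 = -54103
Σ ṁᵢCp,ᵢ = 2360×2.24 + 2010×2.24 + 1540×2.24 = 13238
T_out = -54103 / 13238 = -4.0868 °C

T_out = -4.09 °C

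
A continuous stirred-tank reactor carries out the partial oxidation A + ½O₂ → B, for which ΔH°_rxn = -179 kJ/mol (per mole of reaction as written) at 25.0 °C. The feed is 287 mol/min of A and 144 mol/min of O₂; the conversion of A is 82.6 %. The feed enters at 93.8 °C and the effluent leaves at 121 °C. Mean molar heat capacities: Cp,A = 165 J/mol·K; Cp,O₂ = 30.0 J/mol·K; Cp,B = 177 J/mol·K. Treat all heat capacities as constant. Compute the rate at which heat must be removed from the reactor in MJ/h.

Q_out = 2470 MJ/h

Extent of reaction ξ = 0.826 × 287 = 237.06 mol/min
Reaction term: ξ·ΔH°_rxn = 237.06 × -179 = -42434 kJ/min
Sensible, feed 93.8→25 °C: -3555.2 kJ/min
Outlet flows (mol/min): A 49.938, O₂ 25.469, B 237.06
Sensible, products 25→121 °C: 4892.5 kJ/min
Q = ΔH = -41097 kJ/min = -684.95 kW
Heat removed = 2465.8 MJ/h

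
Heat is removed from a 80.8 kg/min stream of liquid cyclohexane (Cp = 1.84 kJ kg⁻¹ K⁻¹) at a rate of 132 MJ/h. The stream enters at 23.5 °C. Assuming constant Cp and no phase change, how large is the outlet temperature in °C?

T_out = 8.70 °C

Q = 132 MJ/h = 2200 kJ/min
ΔT = Q/(ṁ·Cp) = 2200/(80.8×1.84) = 14.798 K
T_out = 23.5 − 14.798 = 8.7023 °C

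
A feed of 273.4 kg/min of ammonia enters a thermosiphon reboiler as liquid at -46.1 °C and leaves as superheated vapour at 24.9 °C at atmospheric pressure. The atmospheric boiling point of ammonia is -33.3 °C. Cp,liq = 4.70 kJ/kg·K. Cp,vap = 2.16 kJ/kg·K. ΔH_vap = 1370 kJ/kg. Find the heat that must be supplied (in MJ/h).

liquid -46.1→-33.3 °C: 60.16 kJ/kg
vaporisation at -33.3 °C: 1370 kJ/kg
vapour -33.3→24.9 °C: 125.71 kJ/kg
Δh = 60.16 + 1370 + 125.71 = 1555.9 kJ/kg
Q = ṁ·Δh = 273.4 kg/min × 1555.9 kJ/kg = 425380 kJ/min
|Q| = 7089.6 kW = 25523 MJ/h

Q = 25500 MJ/h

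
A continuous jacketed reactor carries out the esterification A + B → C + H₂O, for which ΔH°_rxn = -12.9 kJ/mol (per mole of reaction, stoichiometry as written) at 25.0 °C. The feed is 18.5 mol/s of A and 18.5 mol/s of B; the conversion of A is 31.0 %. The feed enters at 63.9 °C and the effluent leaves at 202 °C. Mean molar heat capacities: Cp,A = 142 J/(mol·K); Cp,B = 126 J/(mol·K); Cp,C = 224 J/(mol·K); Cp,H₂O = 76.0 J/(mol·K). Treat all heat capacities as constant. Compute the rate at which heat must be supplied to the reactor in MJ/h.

Q_in = 2320 MJ/h

Extent of reaction ξ = 0.310 × 18.5 = 5.735 mol/s
Reaction term: ξ·ΔH°_rxn = 5.735 × -12.9 = -73.982 kJ/s
Sensible, feed 63.9→25 °C: -192.87 kJ/s
Outlet flows (mol/s): A 12.765, B 12.765, C 5.735, H₂O 5.735
Sensible, products 25→202 °C: 910.05 kJ/s
Q = ΔH = 643.2 kJ/s = 643.2 kW
Heat supplied = 2315.5 MJ/h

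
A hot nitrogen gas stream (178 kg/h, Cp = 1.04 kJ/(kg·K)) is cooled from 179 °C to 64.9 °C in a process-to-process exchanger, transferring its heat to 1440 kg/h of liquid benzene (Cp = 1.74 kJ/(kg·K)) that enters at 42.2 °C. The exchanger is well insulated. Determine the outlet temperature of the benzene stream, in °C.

T_c,out = 50.6 °C

Heat released by hot stream: Q = 178 × 1.04 × (179 − 64.9) = 21122 kJ/h
Energy balance on cold side (adiabatic exchanger): Q = ṁ_c·Cp_c·(T_c,out − T_c,in)
T_c,out = 42.2 + 21122/(1440 × 1.74) = 50.63 °C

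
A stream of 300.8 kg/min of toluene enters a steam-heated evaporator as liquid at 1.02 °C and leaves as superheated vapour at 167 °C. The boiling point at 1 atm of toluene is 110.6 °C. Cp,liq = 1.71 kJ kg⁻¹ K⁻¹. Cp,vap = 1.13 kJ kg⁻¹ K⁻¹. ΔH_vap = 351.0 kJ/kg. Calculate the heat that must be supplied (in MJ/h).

liquid 1.02→110.6 °C: 187.38 kJ/kg
vaporisation at 110.6 °C: 351 kJ/kg
vapour 110.6→167 °C: 63.732 kJ/kg
Δh = 187.38 + 351 + 63.732 = 602.11 kJ/kg
Q = ṁ·Δh = 300.8 kg/min × 602.11 kJ/kg = 181120 kJ/min
|Q| = 3018.6 kW = 10867 MJ/h

Q = 10900 MJ/h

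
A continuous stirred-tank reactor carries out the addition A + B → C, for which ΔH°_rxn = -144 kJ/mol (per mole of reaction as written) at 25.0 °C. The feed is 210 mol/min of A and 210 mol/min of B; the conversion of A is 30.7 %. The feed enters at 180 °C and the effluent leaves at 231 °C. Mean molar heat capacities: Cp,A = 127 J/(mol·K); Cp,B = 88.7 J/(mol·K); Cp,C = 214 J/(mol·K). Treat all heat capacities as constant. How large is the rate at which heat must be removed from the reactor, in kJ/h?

Extent of reaction ξ = 0.307 × 210 = 64.47 mol/min
Reaction term: ξ·ΔH°_rxn = 64.47 × -144 = -9283.7 kJ/min
Sensible, feed 180→25 °C: -7021 kJ/min
Outlet flows (mol/min): A 145.53, B 145.53, C 64.47
Sensible, products 25→231 °C: 9308.6 kJ/min
Q = ΔH = -6996.1 kJ/min = -116.6 kW
Heat removed = 419770 kJ/h

Q_out = 420000 kJ/h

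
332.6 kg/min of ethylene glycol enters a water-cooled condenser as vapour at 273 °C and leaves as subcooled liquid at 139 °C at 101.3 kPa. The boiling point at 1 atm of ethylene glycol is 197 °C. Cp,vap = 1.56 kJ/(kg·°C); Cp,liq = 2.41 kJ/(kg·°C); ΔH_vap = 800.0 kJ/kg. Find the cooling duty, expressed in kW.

Q_c = 5870 kW

vapour 273→197 °C: -118.56 kJ/kg
condensation at 197 °C: -800 kJ/kg
liquid 197→139 °C: -139.78 kJ/kg
Δh = -118.56 + -800 + -139.78 = -1058.3 kJ/kg
Q = ṁ·Δh = 332.6 kg/min × -1058.3 kJ/kg = -352000 kJ/min
|Q| = 5866.7 kW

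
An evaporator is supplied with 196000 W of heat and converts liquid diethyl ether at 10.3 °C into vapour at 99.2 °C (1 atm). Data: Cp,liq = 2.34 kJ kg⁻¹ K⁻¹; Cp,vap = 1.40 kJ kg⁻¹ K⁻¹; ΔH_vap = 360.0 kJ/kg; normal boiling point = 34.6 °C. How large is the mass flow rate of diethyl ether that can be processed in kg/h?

Δh = 2.34×(34.6−10.3) + 360.0 + 1.40×(99.2−34.6) = 507.3 kJ/kg
Q = 196000 W = 196 kJ/s = 705600 kJ/h
ṁ = Q/Δh = 705600 / 507.3 = 1390.9 kg/h

ṁ = 1390 kg/h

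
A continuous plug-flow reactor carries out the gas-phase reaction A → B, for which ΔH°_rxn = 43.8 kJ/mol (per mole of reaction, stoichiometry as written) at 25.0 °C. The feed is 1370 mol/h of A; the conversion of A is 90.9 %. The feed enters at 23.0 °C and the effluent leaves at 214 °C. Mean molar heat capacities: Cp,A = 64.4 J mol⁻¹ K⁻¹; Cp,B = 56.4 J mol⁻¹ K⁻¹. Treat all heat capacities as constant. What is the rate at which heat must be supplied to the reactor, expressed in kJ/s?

Q_in = 19.3 kJ/s

Extent of reaction ξ = 0.909 × 1370 = 1245.3 mol/h
Reaction term: ξ·ΔH°_rxn = 1245.3 × 43.8 = 54545 kJ/h
Sensible, feed 23.0→25 °C: 176.46 kJ/h
Outlet flows (mol/h): A 124.67, B 1245.3
Sensible, products 25→214 °C: 14792 kJ/h
Q = ΔH = 69514 kJ/h = 19.309 kW
Heat supplied = 19.309 kJ/s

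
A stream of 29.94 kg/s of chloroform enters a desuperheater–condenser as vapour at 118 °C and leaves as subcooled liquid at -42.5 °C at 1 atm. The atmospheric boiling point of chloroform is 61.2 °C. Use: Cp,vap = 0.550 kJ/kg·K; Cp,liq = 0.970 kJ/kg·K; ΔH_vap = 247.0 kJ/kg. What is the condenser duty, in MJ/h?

vapour 118→61.2 °C: -31.24 kJ/kg
condensation at 61.2 °C: -247 kJ/kg
liquid 61.2→-42.5 °C: -100.59 kJ/kg
Δh = -31.24 + -247 + -100.59 = -378.83 kJ/kg
Q = ṁ·Δh = 29.94 kg/s × -378.83 kJ/kg = -11342 kJ/s
|Q| = 11342 kW = 40832 MJ/h

Q_c = 40800 MJ/h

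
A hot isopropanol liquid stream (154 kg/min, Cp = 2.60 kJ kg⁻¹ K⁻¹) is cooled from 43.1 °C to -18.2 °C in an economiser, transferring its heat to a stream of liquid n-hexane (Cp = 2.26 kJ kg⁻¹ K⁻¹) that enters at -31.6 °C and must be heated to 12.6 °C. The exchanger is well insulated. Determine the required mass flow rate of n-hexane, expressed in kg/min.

Heat released by hot stream: Q = 154 × 2.60 × (43.1 − -18.2) = 24545 kJ/min
Energy balance on cold side (adiabatic exchanger): Q = ṁ_c·Cp_c·(T_c,out − T_c,in)
ṁ_c = 24545 / [2.26 × (12.6 − -31.6)] = 245.71 kg/min

ṁ_c = 246 kg/min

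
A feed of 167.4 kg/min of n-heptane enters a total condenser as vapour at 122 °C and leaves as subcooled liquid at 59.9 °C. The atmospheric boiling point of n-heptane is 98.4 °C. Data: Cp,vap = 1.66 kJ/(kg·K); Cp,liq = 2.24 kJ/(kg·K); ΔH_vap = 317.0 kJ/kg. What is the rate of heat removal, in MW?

Q_c = 1.23 MW

vapour 122→98.4 °C: -39.176 kJ/kg
condensation at 98.4 °C: -317 kJ/kg
liquid 98.4→59.9 °C: -86.24 kJ/kg
Δh = -39.176 + -317 + -86.24 = -442.42 kJ/kg
Q = ṁ·Δh = 167.4 kg/min × -442.42 kJ/kg = -74060 kJ/min
|Q| = 1234.3 kW = 1.2343 MW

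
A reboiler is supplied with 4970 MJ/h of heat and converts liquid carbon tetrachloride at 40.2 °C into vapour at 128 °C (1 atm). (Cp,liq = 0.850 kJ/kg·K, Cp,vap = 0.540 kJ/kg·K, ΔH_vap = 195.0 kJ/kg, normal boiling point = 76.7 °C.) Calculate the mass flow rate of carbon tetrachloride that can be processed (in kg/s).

Δh = 0.850×(76.7−40.2) + 195.0 + 0.540×(128−76.7) = 253.73 kJ/kg
Q = 4970 MJ/h = 1380.6 kJ/s = 1380.6 kJ/s
ṁ = Q/Δh = 1380.6 / 253.73 = 5.4411 kg/s

ṁ = 5.44 kg/s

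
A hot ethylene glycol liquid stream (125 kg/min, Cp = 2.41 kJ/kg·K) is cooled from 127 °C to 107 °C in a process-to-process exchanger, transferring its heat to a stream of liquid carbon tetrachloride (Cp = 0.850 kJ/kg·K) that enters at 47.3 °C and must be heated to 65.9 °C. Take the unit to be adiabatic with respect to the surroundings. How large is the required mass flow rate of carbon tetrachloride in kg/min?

Heat released by hot stream: Q = 125 × 2.41 × (127 − 107) = 6025 kJ/min
Energy balance on cold side (adiabatic exchanger): Q = ṁ_c·Cp_c·(T_c,out − T_c,in)
ṁ_c = 6025 / [0.850 × (65.9 − 47.3)] = 381.09 kg/min

ṁ_c = 381 kg/min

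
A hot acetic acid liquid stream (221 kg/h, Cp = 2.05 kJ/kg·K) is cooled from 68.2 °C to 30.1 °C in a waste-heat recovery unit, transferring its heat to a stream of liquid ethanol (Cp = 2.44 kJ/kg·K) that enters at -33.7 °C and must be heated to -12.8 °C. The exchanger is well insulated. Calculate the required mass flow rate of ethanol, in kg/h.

Heat released by hot stream: Q = 221 × 2.05 × (68.2 − 30.1) = 17261 kJ/h
Energy balance on cold side (adiabatic exchanger): Q = ṁ_c·Cp_c·(T_c,out − T_c,in)
ṁ_c = 17261 / [2.44 × (-12.8 − -33.7)] = 338.48 kg/h

ṁ_c = 338 kg/h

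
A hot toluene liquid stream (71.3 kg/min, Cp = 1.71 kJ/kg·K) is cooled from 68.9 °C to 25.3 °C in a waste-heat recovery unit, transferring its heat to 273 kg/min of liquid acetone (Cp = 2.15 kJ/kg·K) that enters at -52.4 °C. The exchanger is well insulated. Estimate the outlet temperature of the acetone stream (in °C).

T_c,out = -43.3 °C

Heat released by hot stream: Q = 71.3 × 1.71 × (68.9 − 25.3) = 5315.8 kJ/min
Energy balance on cold side (adiabatic exchanger): Q = ṁ_c·Cp_c·(T_c,out − T_c,in)
T_c,out = -52.4 + 5315.8/(273 × 2.15) = -43.343 °C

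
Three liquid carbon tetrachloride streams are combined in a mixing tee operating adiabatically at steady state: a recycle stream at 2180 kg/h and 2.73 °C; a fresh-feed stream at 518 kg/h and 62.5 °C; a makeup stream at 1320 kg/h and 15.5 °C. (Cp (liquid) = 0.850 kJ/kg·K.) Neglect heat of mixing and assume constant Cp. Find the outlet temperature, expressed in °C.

Energy balance with Q = 0: Σ ṁᵢCp,ᵢ(T_out − Tᵢ) = 0
T_out = Σ ṁᵢCp,ᵢTᵢ / Σ ṁᵢCp,ᵢ
      = 49968 / 3415.3 = 14.631 °C

T_out = 14.6 °C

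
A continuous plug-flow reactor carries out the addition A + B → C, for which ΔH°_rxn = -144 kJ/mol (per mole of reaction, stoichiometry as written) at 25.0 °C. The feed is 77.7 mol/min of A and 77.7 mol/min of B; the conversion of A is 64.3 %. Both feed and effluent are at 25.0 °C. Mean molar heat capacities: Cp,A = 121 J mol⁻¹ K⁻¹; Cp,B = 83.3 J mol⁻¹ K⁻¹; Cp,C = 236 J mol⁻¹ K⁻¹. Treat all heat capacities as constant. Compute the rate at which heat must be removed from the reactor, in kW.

Q_out = 120 kW

Extent of reaction ξ = 0.643 × 77.7 = 49.961 mol/min
Reaction term: ξ·ΔH°_rxn = 49.961 × -144 = -7194.4 kJ/min
Q = ΔH = -7194.4 kJ/min = -119.91 kW
Heat removed = 119.91 kW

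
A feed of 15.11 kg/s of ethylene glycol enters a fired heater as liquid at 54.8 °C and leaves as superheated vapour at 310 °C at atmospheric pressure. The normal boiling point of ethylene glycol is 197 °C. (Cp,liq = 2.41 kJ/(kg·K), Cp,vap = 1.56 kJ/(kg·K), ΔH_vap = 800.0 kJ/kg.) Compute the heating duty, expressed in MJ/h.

liquid 54.8→197 °C: 342.7 kJ/kg
vaporisation at 197 °C: 800 kJ/kg
vapour 197→310 °C: 176.28 kJ/kg
Δh = 342.7 + 800 + 176.28 = 1319 kJ/kg
Q = ṁ·Δh = 15.11 kg/s × 1319 kJ/kg = 19930 kJ/s
|Q| = 19930 kW = 71747 MJ/h

Q = 71700 MJ/h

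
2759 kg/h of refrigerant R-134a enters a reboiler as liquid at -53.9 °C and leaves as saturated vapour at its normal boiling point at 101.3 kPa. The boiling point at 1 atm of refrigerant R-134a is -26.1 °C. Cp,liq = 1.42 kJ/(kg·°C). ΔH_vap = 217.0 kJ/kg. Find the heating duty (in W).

liquid -53.9→-26.1 °C: 39.476 kJ/kg
vaporisation at -26.1 °C: 217 kJ/kg
Δh = 39.476 + 217 = 256.48 kJ/kg
Q = ṁ·Δh = 2759 kg/h × 256.48 kJ/kg = 707620 kJ/h
|Q| = 196.56 kW = 196560 W

Q = 197000 W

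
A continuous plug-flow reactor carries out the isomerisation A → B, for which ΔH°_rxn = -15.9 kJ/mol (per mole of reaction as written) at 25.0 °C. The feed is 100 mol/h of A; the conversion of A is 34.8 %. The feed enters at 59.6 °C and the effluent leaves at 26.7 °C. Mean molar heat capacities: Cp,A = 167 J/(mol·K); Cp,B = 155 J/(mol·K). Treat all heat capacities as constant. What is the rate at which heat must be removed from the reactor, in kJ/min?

Q_out = 18.4 kJ/min

Extent of reaction ξ = 0.348 × 100 = 34.8 mol/h
Reaction term: ξ·ΔH°_rxn = 34.8 × -15.9 = -553.32 kJ/h
Sensible, feed 59.6→25 °C: -577.82 kJ/h
Outlet flows (mol/h): A 65.2, B 34.8
Sensible, products 25→26.7 °C: 27.68 kJ/h
Q = ΔH = -1103.5 kJ/h = -0.30652 kW
Heat removed = 18.391 kJ/min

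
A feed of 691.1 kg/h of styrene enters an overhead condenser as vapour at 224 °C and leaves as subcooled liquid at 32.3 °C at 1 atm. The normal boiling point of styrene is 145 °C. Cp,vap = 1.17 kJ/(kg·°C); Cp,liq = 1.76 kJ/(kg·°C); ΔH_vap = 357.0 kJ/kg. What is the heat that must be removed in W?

vapour 224→145 °C: -92.43 kJ/kg
condensation at 145 °C: -357 kJ/kg
liquid 145→32.3 °C: -198.35 kJ/kg
Δh = -92.43 + -357 + -198.35 = -647.78 kJ/kg
Q = ṁ·Δh = 691.1 kg/h × -647.78 kJ/kg = -447680 kJ/h
|Q| = 124.36 kW = 124360 W

Q_c = 124000 W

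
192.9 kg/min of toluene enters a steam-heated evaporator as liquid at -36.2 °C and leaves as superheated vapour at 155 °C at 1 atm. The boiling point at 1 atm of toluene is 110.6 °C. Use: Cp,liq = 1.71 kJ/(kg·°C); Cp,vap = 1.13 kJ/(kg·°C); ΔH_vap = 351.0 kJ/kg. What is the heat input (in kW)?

Q = 2100 kW

liquid -36.2→110.6 °C: 251.03 kJ/kg
vaporisation at 110.6 °C: 351 kJ/kg
vapour 110.6→155 °C: 50.172 kJ/kg
Δh = 251.03 + 351 + 50.172 = 652.2 kJ/kg
Q = ṁ·Δh = 192.9 kg/min × 652.2 kJ/kg = 125810 kJ/min
|Q| = 2096.8 kW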